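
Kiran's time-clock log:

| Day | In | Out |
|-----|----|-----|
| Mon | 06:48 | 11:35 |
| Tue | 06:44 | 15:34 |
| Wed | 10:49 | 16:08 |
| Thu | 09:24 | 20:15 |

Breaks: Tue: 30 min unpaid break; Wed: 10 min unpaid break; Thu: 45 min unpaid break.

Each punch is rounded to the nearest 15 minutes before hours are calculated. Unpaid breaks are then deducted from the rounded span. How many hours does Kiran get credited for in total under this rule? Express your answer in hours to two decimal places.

Mon: in 06:48→06:45, out 11:35→11:30; 4 h 45 min
Tue: in 06:44→06:45, out 15:34→15:30; 8 h 45 min − 30 min = 8 h 15 min
Wed: in 10:49→10:45, out 16:08→16:15; 5 h 30 min − 10 min = 5 h 20 min
Thu: in 09:24→09:30, out 20:15→20:15; 10 h 45 min − 45 min = 10 h 0 min
Total credited: 28 h 20 min.

28.33 hours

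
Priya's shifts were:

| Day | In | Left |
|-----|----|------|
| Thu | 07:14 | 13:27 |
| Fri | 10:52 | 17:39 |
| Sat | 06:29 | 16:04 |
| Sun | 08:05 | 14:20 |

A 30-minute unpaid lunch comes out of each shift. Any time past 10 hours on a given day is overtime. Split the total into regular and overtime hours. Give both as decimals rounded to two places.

Thu: 07:14–13:27 = 6 h 13 min; less 30 min break → 5 h 43 min
Fri: 10:52–17:39 = 6 h 47 min; less 30 min break → 6 h 17 min
Sat: 06:29–16:04 = 9 h 35 min; less 30 min break → 9 h 5 min
Sun: 08:05–14:20 = 6 h 15 min; less 30 min break → 5 h 45 min
Thu reg 5 h 43 min / OT 0 h 0 min; Fri reg 6 h 17 min / OT 0 h 0 min; Sat reg 9 h 5 min / OT 0 h 0 min; Sun reg 5 h 45 min / OT 0 h 0 min.
Totals: regular 26 h 50 min, overtime 0 h 0 min.

Regular 26.83 hours, overtime 0.00 hours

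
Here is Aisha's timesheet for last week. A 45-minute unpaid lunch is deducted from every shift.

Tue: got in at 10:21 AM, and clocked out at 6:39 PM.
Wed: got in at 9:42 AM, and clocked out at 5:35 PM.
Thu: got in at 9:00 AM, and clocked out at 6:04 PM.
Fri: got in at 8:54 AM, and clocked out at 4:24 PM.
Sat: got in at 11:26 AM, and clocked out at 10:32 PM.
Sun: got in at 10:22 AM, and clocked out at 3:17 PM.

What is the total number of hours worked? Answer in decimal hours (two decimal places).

Tue: 10:21 AM–6:39 PM = 8 h 18 min; less 45 min break → 7 h 33 min
Wed: 9:42 AM–5:35 PM = 7 h 53 min; less 45 min break → 7 h 8 min
Thu: 9:00 AM–6:04 PM = 9 h 4 min; less 45 min break → 8 h 19 min
Fri: 8:54 AM–4:24 PM = 7 h 30 min; less 45 min break → 6 h 45 min
Sat: 11:26 AM–10:32 PM = 11 h 6 min; less 45 min break → 10 h 21 min
Sun: 10:22 AM–3:17 PM = 4 h 55 min; less 45 min break → 4 h 10 min
Total: 7 h 33 min + 7 h 8 min + 8 h 19 min + 6 h 45 min + 10 h 21 min + 4 h 10 min = 44 h 16 min.

44.27 hours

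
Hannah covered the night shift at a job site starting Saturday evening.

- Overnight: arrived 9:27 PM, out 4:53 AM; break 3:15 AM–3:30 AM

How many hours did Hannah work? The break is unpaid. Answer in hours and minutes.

7 h 11 min

Overnight: 9:27 PM → midnight = 2 h 33 min; midnight → 4:53 AM = 4 h 53 min; span 7 h 26 min; less 15 min break → 7 h 11 min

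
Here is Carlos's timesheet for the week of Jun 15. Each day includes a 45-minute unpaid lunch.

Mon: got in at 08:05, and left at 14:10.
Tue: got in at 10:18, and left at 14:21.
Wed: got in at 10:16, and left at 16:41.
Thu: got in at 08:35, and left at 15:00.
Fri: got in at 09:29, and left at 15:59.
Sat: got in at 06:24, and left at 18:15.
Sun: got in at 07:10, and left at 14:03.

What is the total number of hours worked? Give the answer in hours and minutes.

42 h 57 min

Mon: 08:05–14:10 = 6 h 5 min; less 45 min break → 5 h 20 min
Tue: 10:18–14:21 = 4 h 3 min; less 45 min break → 3 h 18 min
Wed: 10:16–16:41 = 6 h 25 min; less 45 min break → 5 h 40 min
Thu: 08:35–15:00 = 6 h 25 min; less 45 min break → 5 h 40 min
Fri: 09:29–15:59 = 6 h 30 min; less 45 min break → 5 h 45 min
Sat: 06:24–18:15 = 11 h 51 min; less 45 min break → 11 h 6 min
Sun: 07:10–14:03 = 6 h 53 min; less 45 min break → 6 h 8 min
Total: 5 h 20 min + 3 h 18 min + 5 h 40 min + 5 h 40 min + 5 h 45 min + 11 h 6 min + 6 h 8 min = 42 h 57 min.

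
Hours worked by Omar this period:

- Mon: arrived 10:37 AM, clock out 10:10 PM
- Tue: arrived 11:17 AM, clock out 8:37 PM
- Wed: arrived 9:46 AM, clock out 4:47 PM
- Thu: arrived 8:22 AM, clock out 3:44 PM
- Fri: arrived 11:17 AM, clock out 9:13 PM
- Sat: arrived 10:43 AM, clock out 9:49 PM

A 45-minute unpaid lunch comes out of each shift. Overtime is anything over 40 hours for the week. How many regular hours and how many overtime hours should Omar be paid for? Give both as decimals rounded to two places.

Mon: 10:37 AM–10:10 PM = 11 h 33 min; less 45 min break → 10 h 48 min
Tue: 11:17 AM–8:37 PM = 9 h 20 min; less 45 min break → 8 h 35 min
Wed: 9:46 AM–4:47 PM = 7 h 1 min; less 45 min break → 6 h 16 min
Thu: 8:22 AM–3:44 PM = 7 h 22 min; less 45 min break → 6 h 37 min
Fri: 11:17 AM–9:13 PM = 9 h 56 min; less 45 min break → 9 h 11 min
Sat: 10:43 AM–9:49 PM = 11 h 6 min; less 45 min break → 10 h 21 min
Total worked: 51 h 48 min = 51.80 h.
Threshold 40 h → overtime 11 h 48 min, regular 40 h 0 min.

Regular 40.00 hours, overtime 11.80 hours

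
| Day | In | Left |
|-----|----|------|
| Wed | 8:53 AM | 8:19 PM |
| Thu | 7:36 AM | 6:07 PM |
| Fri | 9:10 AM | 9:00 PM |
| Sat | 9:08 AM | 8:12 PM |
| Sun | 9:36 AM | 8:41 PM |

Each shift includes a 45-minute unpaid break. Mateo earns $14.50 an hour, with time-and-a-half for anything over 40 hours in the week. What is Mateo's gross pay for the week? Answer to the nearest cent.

$844.99

Wed: 8:53 AM–8:19 PM = 11 h 26 min; less 45 min break → 10 h 41 min
Thu: 7:36 AM–6:07 PM = 10 h 31 min; less 45 min break → 9 h 46 min
Fri: 9:10 AM–9:00 PM = 11 h 50 min; less 45 min break → 11 h 5 min
Sat: 9:08 AM–8:12 PM = 11 h 4 min; less 45 min break → 10 h 19 min
Sun: 9:36 AM–8:41 PM = 11 h 5 min; less 45 min break → 10 h 20 min
Total worked: 52 h 11 min = 3131 min.
Regular 40 h 0 min = 2400 min at $14.50/h; overtime 12 h 11 min = 731 min at $21.75/h.
Pay = (2400 × $14.50 + 731 × $21.75) ÷ 60 = $844.99.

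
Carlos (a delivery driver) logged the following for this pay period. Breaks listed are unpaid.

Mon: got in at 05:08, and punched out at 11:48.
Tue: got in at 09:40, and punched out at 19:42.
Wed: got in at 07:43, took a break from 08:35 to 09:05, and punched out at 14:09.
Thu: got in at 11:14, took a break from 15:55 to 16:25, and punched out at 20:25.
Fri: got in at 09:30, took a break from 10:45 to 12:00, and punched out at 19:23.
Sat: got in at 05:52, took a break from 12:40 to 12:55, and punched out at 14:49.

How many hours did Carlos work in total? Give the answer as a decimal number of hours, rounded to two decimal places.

Mon: 05:08–11:48 = 6 h 40 min
Tue: 09:40–19:42 = 10 h 2 min
Wed: 07:43–14:09 = 6 h 26 min; less 30 min break → 5 h 56 min
Thu: 11:14–20:25 = 9 h 11 min; less 30 min break → 8 h 41 min
Fri: 09:30–19:23 = 9 h 53 min; less 75 min break → 8 h 38 min
Sat: 05:52–14:49 = 8 h 57 min; less 15 min break → 8 h 42 min
Total: 6 h 40 min + 10 h 2 min + 5 h 56 min + 8 h 41 min + 8 h 38 min + 8 h 42 min = 48 h 39 min.

48.65 hours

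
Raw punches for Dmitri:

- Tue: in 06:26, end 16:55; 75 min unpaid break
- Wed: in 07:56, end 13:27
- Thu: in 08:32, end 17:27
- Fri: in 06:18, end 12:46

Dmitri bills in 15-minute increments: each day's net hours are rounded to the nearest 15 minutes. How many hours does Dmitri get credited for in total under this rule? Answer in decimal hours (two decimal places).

Tue: 06:26–16:55 = 10 h 29 min − 75 min = 9 h 14 min → rounds to 9 h 15 min
Wed: 07:56–13:27 = 5 h 31 min → rounds to 5 h 30 min
Thu: 08:32–17:27 = 8 h 55 min → rounds to 9 h 0 min
Fri: 06:18–12:46 = 6 h 28 min → rounds to 6 h 30 min
Total credited: 30 h 15 min.

30.25 hours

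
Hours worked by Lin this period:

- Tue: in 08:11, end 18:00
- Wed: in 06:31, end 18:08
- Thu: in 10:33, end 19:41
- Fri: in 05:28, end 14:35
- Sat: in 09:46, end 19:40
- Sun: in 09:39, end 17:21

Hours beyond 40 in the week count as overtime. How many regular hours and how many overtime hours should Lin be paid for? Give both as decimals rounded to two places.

Regular 40.00 hours, overtime 17.28 hours

Tue: 08:11–18:00 = 9 h 49 min
Wed: 06:31–18:08 = 11 h 37 min
Thu: 10:33–19:41 = 9 h 8 min
Fri: 05:28–14:35 = 9 h 7 min
Sat: 09:46–19:40 = 9 h 54 min
Sun: 09:39–17:21 = 7 h 42 min
Total worked: 57 h 17 min = 57.28 h.
Threshold 40 h → overtime 17 h 17 min, regular 40 h 0 min.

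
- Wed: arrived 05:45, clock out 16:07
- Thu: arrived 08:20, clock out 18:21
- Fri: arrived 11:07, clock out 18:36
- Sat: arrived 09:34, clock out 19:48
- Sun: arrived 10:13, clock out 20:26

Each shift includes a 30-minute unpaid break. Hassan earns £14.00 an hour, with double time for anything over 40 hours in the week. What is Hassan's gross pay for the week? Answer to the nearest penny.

Wed: 05:45–16:07 = 10 h 22 min; less 30 min break → 9 h 52 min
Thu: 08:20–18:21 = 10 h 1 min; less 30 min break → 9 h 31 min
Fri: 11:07–18:36 = 7 h 29 min; less 30 min break → 6 h 59 min
Sat: 09:34–19:48 = 10 h 14 min; less 30 min break → 9 h 44 min
Sun: 10:13–20:26 = 10 h 13 min; less 30 min break → 9 h 43 min
Total worked: 45 h 49 min = 2749 min.
Regular 40 h 0 min = 2400 min at £14.00/h; overtime 5 h 49 min = 349 min at £28.00/h.
Pay = (2400 × £14.00 + 349 × £28.00) ÷ 60 = £722.87.

£722.87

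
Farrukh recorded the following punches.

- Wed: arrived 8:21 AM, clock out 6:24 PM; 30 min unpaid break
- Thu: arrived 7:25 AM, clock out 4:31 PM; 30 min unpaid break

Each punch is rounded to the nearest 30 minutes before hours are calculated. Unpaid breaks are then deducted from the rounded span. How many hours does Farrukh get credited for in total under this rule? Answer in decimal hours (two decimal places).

18.00 hours

Wed: in 8:21 AM→8:30 AM, out 6:24 PM→6:30 PM; 10 h 0 min − 30 min = 9 h 30 min
Thu: in 7:25 AM→7:30 AM, out 4:31 PM→4:30 PM; 9 h 0 min − 30 min = 8 h 30 min
Total credited: 18 h 0 min.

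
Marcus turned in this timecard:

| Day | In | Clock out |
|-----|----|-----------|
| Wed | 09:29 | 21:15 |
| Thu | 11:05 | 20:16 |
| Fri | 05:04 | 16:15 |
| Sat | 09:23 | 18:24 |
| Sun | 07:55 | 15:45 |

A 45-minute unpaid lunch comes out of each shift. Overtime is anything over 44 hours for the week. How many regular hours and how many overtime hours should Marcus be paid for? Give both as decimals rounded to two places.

Wed: 09:29–21:15 = 11 h 46 min; less 45 min break → 11 h 1 min
Thu: 11:05–20:16 = 9 h 11 min; less 45 min break → 8 h 26 min
Fri: 05:04–16:15 = 11 h 11 min; less 45 min break → 10 h 26 min
Sat: 09:23–18:24 = 9 h 1 min; less 45 min break → 8 h 16 min
Sun: 07:55–15:45 = 7 h 50 min; less 45 min break → 7 h 5 min
Total worked: 45 h 14 min = 45.23 h.
Threshold 44 h → overtime 1 h 14 min, regular 44 h 0 min.

Regular 44.00 hours, overtime 1.23 hours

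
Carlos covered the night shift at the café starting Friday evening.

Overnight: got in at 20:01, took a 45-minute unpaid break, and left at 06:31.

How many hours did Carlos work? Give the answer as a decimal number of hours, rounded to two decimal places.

Overnight: 20:01 → midnight = 3 h 59 min; midnight → 06:31 = 6 h 31 min; span 10 h 30 min; less 45 min break → 9 h 45 min

9.75 hours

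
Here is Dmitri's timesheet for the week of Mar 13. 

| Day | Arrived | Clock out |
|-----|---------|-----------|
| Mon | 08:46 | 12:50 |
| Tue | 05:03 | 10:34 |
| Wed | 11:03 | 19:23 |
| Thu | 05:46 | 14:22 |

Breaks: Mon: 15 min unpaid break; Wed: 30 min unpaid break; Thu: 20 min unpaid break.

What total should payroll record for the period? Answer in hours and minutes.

Mon: 08:46–12:50 = 4 h 4 min; less 15 min break → 3 h 49 min
Tue: 05:03–10:34 = 5 h 31 min
Wed: 11:03–19:23 = 8 h 20 min; less 30 min break → 7 h 50 min
Thu: 05:46–14:22 = 8 h 36 min; less 20 min break → 8 h 16 min
Total: 3 h 49 min + 5 h 31 min + 7 h 50 min + 8 h 16 min = 25 h 26 min.

25 h 26 min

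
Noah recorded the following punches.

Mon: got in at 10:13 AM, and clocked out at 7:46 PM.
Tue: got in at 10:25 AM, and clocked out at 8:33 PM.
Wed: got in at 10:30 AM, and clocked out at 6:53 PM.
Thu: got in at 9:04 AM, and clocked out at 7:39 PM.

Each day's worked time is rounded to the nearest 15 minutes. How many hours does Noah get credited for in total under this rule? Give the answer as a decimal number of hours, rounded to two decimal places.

38.75 hours

Mon: 10:13 AM–7:46 PM = 9 h 33 min → rounds to 9 h 30 min
Tue: 10:25 AM–8:33 PM = 10 h 8 min → rounds to 10 h 15 min
Wed: 10:30 AM–6:53 PM = 8 h 23 min → rounds to 8 h 30 min
Thu: 9:04 AM–7:39 PM = 10 h 35 min → rounds to 10 h 30 min
Total credited: 38 h 45 min.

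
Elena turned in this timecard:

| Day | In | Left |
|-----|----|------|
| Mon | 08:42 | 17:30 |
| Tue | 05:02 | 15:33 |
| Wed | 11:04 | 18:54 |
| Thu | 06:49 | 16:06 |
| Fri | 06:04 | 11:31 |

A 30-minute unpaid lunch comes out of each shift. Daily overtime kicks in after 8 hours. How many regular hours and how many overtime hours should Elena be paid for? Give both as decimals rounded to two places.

Mon: 08:42–17:30 = 8 h 48 min; less 30 min break → 8 h 18 min
Tue: 05:02–15:33 = 10 h 31 min; less 30 min break → 10 h 1 min
Wed: 11:04–18:54 = 7 h 50 min; less 30 min break → 7 h 20 min
Thu: 06:49–16:06 = 9 h 17 min; less 30 min break → 8 h 47 min
Fri: 06:04–11:31 = 5 h 27 min; less 30 min break → 4 h 57 min
Mon reg 8 h 0 min / OT 0 h 18 min; Tue reg 8 h 0 min / OT 2 h 1 min; Wed reg 7 h 20 min / OT 0 h 0 min; Thu reg 8 h 0 min / OT 0 h 47 min; Fri reg 4 h 57 min / OT 0 h 0 min.
Totals: regular 36 h 17 min, overtime 3 h 6 min.

Regular 36.28 hours, overtime 3.10 hours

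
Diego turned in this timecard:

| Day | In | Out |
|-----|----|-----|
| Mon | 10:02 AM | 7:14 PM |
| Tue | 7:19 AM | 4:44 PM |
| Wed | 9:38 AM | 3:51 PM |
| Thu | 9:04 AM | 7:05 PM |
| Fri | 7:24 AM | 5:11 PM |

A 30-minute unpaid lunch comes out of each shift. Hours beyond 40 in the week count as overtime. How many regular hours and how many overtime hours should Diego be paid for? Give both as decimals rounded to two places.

Regular 40.00 hours, overtime 2.13 hours

Mon: 10:02 AM–7:14 PM = 9 h 12 min; less 30 min break → 8 h 42 min
Tue: 7:19 AM–4:44 PM = 9 h 25 min; less 30 min break → 8 h 55 min
Wed: 9:38 AM–3:51 PM = 6 h 13 min; less 30 min break → 5 h 43 min
Thu: 9:04 AM–7:05 PM = 10 h 1 min; less 30 min break → 9 h 31 min
Fri: 7:24 AM–5:11 PM = 9 h 47 min; less 30 min break → 9 h 17 min
Total worked: 42 h 8 min = 42.13 h.
Threshold 40 h → overtime 2 h 8 min, regular 40 h 0 min.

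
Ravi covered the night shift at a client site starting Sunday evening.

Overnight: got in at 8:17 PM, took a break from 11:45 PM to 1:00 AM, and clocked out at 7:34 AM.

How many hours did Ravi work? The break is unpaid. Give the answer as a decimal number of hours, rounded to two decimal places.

Overnight: 8:17 PM → midnight = 3 h 43 min; midnight → 7:34 AM = 7 h 34 min; span 11 h 17 min; less 75 min break → 10 h 2 min

10.03 hours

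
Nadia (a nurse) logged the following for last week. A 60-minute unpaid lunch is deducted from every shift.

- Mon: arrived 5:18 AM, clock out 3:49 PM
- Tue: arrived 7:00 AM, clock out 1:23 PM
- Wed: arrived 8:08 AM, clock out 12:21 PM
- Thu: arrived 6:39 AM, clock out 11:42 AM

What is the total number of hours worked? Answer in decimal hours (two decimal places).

Mon: 5:18 AM–3:49 PM = 10 h 31 min; less 60 min break → 9 h 31 min
Tue: 7:00 AM–1:23 PM = 6 h 23 min; less 60 min break → 5 h 23 min
Wed: 8:08 AM–12:21 PM = 4 h 13 min; less 60 min break → 3 h 13 min
Thu: 6:39 AM–11:42 AM = 5 h 3 min; less 60 min break → 4 h 3 min
Total: 9 h 31 min + 5 h 23 min + 3 h 13 min + 4 h 3 min = 22 h 10 min.

22.17 hours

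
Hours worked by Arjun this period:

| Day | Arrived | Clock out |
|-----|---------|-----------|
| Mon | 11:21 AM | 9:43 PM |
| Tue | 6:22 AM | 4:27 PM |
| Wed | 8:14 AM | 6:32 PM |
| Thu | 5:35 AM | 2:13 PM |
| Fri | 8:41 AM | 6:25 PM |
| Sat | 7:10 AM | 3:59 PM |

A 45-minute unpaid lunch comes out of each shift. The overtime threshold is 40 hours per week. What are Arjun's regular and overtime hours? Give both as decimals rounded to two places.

Regular 40.00 hours, overtime 13.43 hours

Mon: 11:21 AM–9:43 PM = 10 h 22 min; less 45 min break → 9 h 37 min
Tue: 6:22 AM–4:27 PM = 10 h 5 min; less 45 min break → 9 h 20 min
Wed: 8:14 AM–6:32 PM = 10 h 18 min; less 45 min break → 9 h 33 min
Thu: 5:35 AM–2:13 PM = 8 h 38 min; less 45 min break → 7 h 53 min
Fri: 8:41 AM–6:25 PM = 9 h 44 min; less 45 min break → 8 h 59 min
Sat: 7:10 AM–3:59 PM = 8 h 49 min; less 45 min break → 8 h 4 min
Total worked: 53 h 26 min = 53.43 h.
Threshold 40 h → overtime 13 h 26 min, regular 40 h 0 min.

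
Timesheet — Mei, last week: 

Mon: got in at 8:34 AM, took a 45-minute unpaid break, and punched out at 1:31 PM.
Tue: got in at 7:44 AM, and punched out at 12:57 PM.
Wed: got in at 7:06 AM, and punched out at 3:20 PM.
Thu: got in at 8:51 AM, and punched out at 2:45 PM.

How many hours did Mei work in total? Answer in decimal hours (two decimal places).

23.55 hours

Mon: 8:34 AM–1:31 PM = 4 h 57 min; less 45 min break → 4 h 12 min
Tue: 7:44 AM–12:57 PM = 5 h 13 min
Wed: 7:06 AM–3:20 PM = 8 h 14 min
Thu: 8:51 AM–2:45 PM = 5 h 54 min
Total: 4 h 12 min + 5 h 13 min + 8 h 14 min + 5 h 54 min = 23 h 33 min.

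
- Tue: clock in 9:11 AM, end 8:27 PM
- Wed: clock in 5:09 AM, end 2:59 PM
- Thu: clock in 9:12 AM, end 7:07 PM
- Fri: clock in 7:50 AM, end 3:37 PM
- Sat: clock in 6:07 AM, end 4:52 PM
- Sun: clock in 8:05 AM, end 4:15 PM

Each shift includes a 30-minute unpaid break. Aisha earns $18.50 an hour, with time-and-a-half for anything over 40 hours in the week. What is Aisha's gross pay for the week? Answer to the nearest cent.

Tue: 9:11 AM–8:27 PM = 11 h 16 min; less 30 min break → 10 h 46 min
Wed: 5:09 AM–2:59 PM = 9 h 50 min; less 30 min break → 9 h 20 min
Thu: 9:12 AM–7:07 PM = 9 h 55 min; less 30 min break → 9 h 25 min
Fri: 7:50 AM–3:37 PM = 7 h 47 min; less 30 min break → 7 h 17 min
Sat: 6:07 AM–4:52 PM = 10 h 45 min; less 30 min break → 10 h 15 min
Sun: 8:05 AM–4:15 PM = 8 h 10 min; less 30 min break → 7 h 40 min
Total worked: 54 h 43 min = 3283 min.
Regular 40 h 0 min = 2400 min at $18.50/h; overtime 14 h 43 min = 883 min at $27.75/h.
Pay = (2400 × $18.50 + 883 × $27.75) ÷ 60 = $1148.39.

$1148.39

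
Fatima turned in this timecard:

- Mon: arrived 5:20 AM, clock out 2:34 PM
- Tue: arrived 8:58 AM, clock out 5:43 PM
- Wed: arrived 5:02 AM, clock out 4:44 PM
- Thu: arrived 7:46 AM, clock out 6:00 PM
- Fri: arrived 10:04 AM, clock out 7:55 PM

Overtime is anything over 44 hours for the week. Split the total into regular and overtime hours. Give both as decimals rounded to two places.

Mon: 5:20 AM–2:34 PM = 9 h 14 min
Tue: 8:58 AM–5:43 PM = 8 h 45 min
Wed: 5:02 AM–4:44 PM = 11 h 42 min
Thu: 7:46 AM–6:00 PM = 10 h 14 min
Fri: 10:04 AM–7:55 PM = 9 h 51 min
Total worked: 49 h 46 min = 49.77 h.
Threshold 44 h → overtime 5 h 46 min, regular 44 h 0 min.

Regular 44.00 hours, overtime 5.77 hours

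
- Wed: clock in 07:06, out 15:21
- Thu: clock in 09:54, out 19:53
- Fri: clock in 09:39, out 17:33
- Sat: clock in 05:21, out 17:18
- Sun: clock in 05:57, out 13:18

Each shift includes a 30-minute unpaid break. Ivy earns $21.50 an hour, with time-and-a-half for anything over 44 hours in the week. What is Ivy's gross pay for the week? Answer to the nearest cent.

$923.07

Wed: 07:06–15:21 = 8 h 15 min; less 30 min break → 7 h 45 min
Thu: 09:54–19:53 = 9 h 59 min; less 30 min break → 9 h 29 min
Fri: 09:39–17:33 = 7 h 54 min; less 30 min break → 7 h 24 min
Sat: 05:21–17:18 = 11 h 57 min; less 30 min break → 11 h 27 min
Sun: 05:57–13:18 = 7 h 21 min; less 30 min break → 6 h 51 min
Total worked: 42 h 56 min = 2576 min.
Regular 42 h 56 min = 2576 min at $21.50/h; overtime 0 h 0 min = 0 min at $32.25/h.
Pay = (2576 × $21.50 + 0 × $32.25) ÷ 60 = $923.07.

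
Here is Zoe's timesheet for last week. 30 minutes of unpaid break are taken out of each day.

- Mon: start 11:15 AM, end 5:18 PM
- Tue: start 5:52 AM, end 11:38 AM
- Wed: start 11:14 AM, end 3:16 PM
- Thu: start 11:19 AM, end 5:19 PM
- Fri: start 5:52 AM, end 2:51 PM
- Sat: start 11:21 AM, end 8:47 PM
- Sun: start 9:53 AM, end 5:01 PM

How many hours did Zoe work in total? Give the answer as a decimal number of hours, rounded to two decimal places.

Mon: 11:15 AM–5:18 PM = 6 h 3 min; less 30 min break → 5 h 33 min
Tue: 5:52 AM–11:38 AM = 5 h 46 min; less 30 min break → 5 h 16 min
Wed: 11:14 AM–3:16 PM = 4 h 2 min; less 30 min break → 3 h 32 min
Thu: 11:19 AM–5:19 PM = 6 h 0 min; less 30 min break → 5 h 30 min
Fri: 5:52 AM–2:51 PM = 8 h 59 min; less 30 min break → 8 h 29 min
Sat: 11:21 AM–8:47 PM = 9 h 26 min; less 30 min break → 8 h 56 min
Sun: 9:53 AM–5:01 PM = 7 h 8 min; less 30 min break → 6 h 38 min
Total: 5 h 33 min + 5 h 16 min + 3 h 32 min + 5 h 30 min + 8 h 29 min + 8 h 56 min + 6 h 38 min = 43 h 54 min.

43.90 hours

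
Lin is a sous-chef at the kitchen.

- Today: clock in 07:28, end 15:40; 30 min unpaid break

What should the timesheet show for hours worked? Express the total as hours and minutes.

Today: 07:28–15:40 = 8 h 12 min; less 30 min break → 7 h 42 min

7 h 42 min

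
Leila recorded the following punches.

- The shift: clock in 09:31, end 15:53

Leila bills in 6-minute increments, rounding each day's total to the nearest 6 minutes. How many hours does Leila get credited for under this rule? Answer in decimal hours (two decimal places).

The shift: 09:31–15:53 = 6 h 22 min → rounds to 6 h 24 min

6.40 hours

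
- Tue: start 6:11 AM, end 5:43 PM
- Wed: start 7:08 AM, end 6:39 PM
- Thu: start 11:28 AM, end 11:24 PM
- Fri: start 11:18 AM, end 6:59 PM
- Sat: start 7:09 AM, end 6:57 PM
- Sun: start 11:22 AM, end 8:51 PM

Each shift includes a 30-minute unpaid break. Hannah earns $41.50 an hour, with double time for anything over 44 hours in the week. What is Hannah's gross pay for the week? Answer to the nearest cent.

$3232.85

Tue: 6:11 AM–5:43 PM = 11 h 32 min; less 30 min break → 11 h 2 min
Wed: 7:08 AM–6:39 PM = 11 h 31 min; less 30 min break → 11 h 1 min
Thu: 11:28 AM–11:24 PM = 11 h 56 min; less 30 min break → 11 h 26 min
Fri: 11:18 AM–6:59 PM = 7 h 41 min; less 30 min break → 7 h 11 min
Sat: 7:09 AM–6:57 PM = 11 h 48 min; less 30 min break → 11 h 18 min
Sun: 11:22 AM–8:51 PM = 9 h 29 min; less 30 min break → 8 h 59 min
Total worked: 60 h 57 min = 3657 min.
Regular 44 h 0 min = 2640 min at $41.50/h; overtime 16 h 57 min = 1017 min at $83.00/h.
Pay = (2640 × $41.50 + 1017 × $83.00) ÷ 60 = $3232.85.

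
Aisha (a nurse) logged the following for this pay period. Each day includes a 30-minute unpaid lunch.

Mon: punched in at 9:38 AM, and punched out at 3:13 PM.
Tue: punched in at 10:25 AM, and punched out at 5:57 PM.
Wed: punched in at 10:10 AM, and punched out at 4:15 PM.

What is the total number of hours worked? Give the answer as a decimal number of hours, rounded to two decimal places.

Mon: 9:38 AM–3:13 PM = 5 h 35 min; less 30 min break → 5 h 5 min
Tue: 10:25 AM–5:57 PM = 7 h 32 min; less 30 min break → 7 h 2 min
Wed: 10:10 AM–4:15 PM = 6 h 5 min; less 30 min break → 5 h 35 min
Total: 5 h 5 min + 7 h 2 min + 5 h 35 min = 17 h 42 min.

17.70 hours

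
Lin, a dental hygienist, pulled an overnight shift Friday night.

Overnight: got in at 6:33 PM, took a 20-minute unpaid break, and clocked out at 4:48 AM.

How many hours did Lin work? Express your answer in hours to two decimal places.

9.92 hours

Overnight: 6:33 PM → midnight = 5 h 27 min; midnight → 4:48 AM = 4 h 48 min; span 10 h 15 min; less 20 min break → 9 h 55 min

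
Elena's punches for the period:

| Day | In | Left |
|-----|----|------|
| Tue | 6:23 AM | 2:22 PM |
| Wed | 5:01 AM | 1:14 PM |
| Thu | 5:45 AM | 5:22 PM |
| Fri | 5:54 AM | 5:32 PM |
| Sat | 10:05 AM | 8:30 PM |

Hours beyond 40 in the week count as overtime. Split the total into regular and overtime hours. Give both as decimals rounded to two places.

Tue: 6:23 AM–2:22 PM = 7 h 59 min
Wed: 5:01 AM–1:14 PM = 8 h 13 min
Thu: 5:45 AM–5:22 PM = 11 h 37 min
Fri: 5:54 AM–5:32 PM = 11 h 38 min
Sat: 10:05 AM–8:30 PM = 10 h 25 min
Total worked: 49 h 52 min = 49.87 h.
Threshold 40 h → overtime 9 h 52 min, regular 40 h 0 min.

Regular 40.00 hours, overtime 9.87 hours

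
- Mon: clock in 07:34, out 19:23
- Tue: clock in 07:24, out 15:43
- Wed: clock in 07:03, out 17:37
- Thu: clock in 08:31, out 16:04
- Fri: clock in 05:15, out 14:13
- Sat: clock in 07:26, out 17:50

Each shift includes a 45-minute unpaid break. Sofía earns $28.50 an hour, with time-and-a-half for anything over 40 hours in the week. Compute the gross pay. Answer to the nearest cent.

Mon: 07:34–19:23 = 11 h 49 min; less 45 min break → 11 h 4 min
Tue: 07:24–15:43 = 8 h 19 min; less 45 min break → 7 h 34 min
Wed: 07:03–17:37 = 10 h 34 min; less 45 min break → 9 h 49 min
Thu: 08:31–16:04 = 7 h 33 min; less 45 min break → 6 h 48 min
Fri: 05:15–14:13 = 8 h 58 min; less 45 min break → 8 h 13 min
Sat: 07:26–17:50 = 10 h 24 min; less 45 min break → 9 h 39 min
Total worked: 53 h 7 min = 3187 min.
Regular 40 h 0 min = 2400 min at $28.50/h; overtime 13 h 7 min = 787 min at $42.75/h.
Pay = (2400 × $28.50 + 787 × $42.75) ÷ 60 = $1700.74.

$1700.74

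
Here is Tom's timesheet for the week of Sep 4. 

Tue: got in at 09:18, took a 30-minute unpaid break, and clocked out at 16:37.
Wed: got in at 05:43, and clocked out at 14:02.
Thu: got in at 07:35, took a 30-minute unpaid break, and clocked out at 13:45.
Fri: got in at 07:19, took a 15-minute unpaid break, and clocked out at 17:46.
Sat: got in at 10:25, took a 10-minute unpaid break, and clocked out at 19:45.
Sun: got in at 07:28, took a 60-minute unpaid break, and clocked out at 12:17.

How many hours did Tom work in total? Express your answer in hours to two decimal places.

Tue: 09:18–16:37 = 7 h 19 min; less 30 min break → 6 h 49 min
Wed: 05:43–14:02 = 8 h 19 min
Thu: 07:35–13:45 = 6 h 10 min; less 30 min break → 5 h 40 min
Fri: 07:19–17:46 = 10 h 27 min; less 15 min break → 10 h 12 min
Sat: 10:25–19:45 = 9 h 20 min; less 10 min break → 9 h 10 min
Sun: 07:28–12:17 = 4 h 49 min; less 60 min break → 3 h 49 min
Total: 6 h 49 min + 8 h 19 min + 5 h 40 min + 10 h 12 min + 9 h 10 min + 3 h 49 min = 43 h 59 min.

43.98 hours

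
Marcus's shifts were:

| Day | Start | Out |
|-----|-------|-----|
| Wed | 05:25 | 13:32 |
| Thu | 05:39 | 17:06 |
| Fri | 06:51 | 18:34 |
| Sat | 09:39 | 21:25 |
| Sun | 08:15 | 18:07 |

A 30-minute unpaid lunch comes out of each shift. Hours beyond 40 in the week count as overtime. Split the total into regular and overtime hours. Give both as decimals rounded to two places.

Wed: 05:25–13:32 = 8 h 7 min; less 30 min break → 7 h 37 min
Thu: 05:39–17:06 = 11 h 27 min; less 30 min break → 10 h 57 min
Fri: 06:51–18:34 = 11 h 43 min; less 30 min break → 11 h 13 min
Sat: 09:39–21:25 = 11 h 46 min; less 30 min break → 11 h 16 min
Sun: 08:15–18:07 = 9 h 52 min; less 30 min break → 9 h 22 min
Total worked: 50 h 25 min = 50.42 h.
Threshold 40 h → overtime 10 h 25 min, regular 40 h 0 min.

Regular 40.00 hours, overtime 10.42 hours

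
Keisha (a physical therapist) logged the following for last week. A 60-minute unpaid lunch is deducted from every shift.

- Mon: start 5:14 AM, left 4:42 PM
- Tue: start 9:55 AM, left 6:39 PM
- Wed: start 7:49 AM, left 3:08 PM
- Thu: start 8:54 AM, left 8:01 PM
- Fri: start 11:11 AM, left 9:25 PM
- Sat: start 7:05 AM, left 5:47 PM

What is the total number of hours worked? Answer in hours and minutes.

Mon: 5:14 AM–4:42 PM = 11 h 28 min; less 60 min break → 10 h 28 min
Tue: 9:55 AM–6:39 PM = 8 h 44 min; less 60 min break → 7 h 44 min
Wed: 7:49 AM–3:08 PM = 7 h 19 min; less 60 min break → 6 h 19 min
Thu: 8:54 AM–8:01 PM = 11 h 7 min; less 60 min break → 10 h 7 min
Fri: 11:11 AM–9:25 PM = 10 h 14 min; less 60 min break → 9 h 14 min
Sat: 7:05 AM–5:47 PM = 10 h 42 min; less 60 min break → 9 h 42 min
Total: 10 h 28 min + 7 h 44 min + 6 h 19 min + 10 h 7 min + 9 h 14 min + 9 h 42 min = 53 h 34 min.

53 h 34 min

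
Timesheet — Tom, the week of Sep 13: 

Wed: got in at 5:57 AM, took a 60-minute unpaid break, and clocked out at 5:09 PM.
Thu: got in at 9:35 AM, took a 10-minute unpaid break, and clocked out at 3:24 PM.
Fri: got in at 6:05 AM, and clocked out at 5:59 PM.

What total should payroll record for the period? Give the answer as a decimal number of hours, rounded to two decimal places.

27.75 hours

Wed: 5:57 AM–5:09 PM = 11 h 12 min; less 60 min break → 10 h 12 min
Thu: 9:35 AM–3:24 PM = 5 h 49 min; less 10 min break → 5 h 39 min
Fri: 6:05 AM–5:59 PM = 11 h 54 min
Total: 10 h 12 min + 5 h 39 min + 11 h 54 min = 27 h 45 min.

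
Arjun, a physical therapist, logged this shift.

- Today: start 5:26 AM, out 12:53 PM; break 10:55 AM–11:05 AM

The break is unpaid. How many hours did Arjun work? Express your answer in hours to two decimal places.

Today: 5:26 AM–12:53 PM = 7 h 27 min; less 10 min break → 7 h 17 min

7.28 hours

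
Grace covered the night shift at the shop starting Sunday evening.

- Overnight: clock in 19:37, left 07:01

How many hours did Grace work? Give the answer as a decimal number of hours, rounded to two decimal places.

Overnight: 19:37 → midnight = 4 h 23 min; midnight → 07:01 = 7 h 1 min; span 11 h 24 min

11.40 hours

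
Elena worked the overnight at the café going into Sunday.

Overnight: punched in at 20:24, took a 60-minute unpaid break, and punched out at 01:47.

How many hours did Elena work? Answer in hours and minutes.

Overnight: 20:24 → midnight = 3 h 36 min; midnight → 01:47 = 1 h 47 min; span 5 h 23 min; less 60 min break → 4 h 23 min

4 h 23 min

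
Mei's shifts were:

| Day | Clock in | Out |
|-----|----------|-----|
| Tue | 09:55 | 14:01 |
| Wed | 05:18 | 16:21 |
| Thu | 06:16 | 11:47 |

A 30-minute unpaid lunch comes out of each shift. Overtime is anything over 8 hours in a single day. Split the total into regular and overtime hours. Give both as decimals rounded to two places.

Tue: 09:55–14:01 = 4 h 6 min; less 30 min break → 3 h 36 min
Wed: 05:18–16:21 = 11 h 3 min; less 30 min break → 10 h 33 min
Thu: 06:16–11:47 = 5 h 31 min; less 30 min break → 5 h 1 min
Tue reg 3 h 36 min / OT 0 h 0 min; Wed reg 8 h 0 min / OT 2 h 33 min; Thu reg 5 h 1 min / OT 0 h 0 min.
Totals: regular 16 h 37 min, overtime 2 h 33 min.

Regular 16.62 hours, overtime 2.55 hours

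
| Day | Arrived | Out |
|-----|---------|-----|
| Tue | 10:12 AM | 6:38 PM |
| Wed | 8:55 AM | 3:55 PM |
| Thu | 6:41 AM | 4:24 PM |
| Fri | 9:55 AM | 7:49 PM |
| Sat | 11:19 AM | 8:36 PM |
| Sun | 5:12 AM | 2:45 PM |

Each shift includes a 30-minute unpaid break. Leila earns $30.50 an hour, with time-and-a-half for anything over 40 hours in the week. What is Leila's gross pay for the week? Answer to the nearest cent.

$1717.91

Tue: 10:12 AM–6:38 PM = 8 h 26 min; less 30 min break → 7 h 56 min
Wed: 8:55 AM–3:55 PM = 7 h 0 min; less 30 min break → 6 h 30 min
Thu: 6:41 AM–4:24 PM = 9 h 43 min; less 30 min break → 9 h 13 min
Fri: 9:55 AM–7:49 PM = 9 h 54 min; less 30 min break → 9 h 24 min
Sat: 11:19 AM–8:36 PM = 9 h 17 min; less 30 min break → 8 h 47 min
Sun: 5:12 AM–2:45 PM = 9 h 33 min; less 30 min break → 9 h 3 min
Total worked: 50 h 53 min = 3053 min.
Regular 40 h 0 min = 2400 min at $30.50/h; overtime 10 h 53 min = 653 min at $45.75/h.
Pay = (2400 × $30.50 + 653 × $45.75) ÷ 60 = $1717.91.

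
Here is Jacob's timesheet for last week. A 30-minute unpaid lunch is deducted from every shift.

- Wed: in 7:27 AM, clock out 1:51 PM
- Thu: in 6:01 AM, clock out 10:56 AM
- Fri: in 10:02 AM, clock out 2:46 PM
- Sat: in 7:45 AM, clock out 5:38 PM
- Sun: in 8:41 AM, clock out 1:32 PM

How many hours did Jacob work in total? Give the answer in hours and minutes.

28 h 17 min

Wed: 7:27 AM–1:51 PM = 6 h 24 min; less 30 min break → 5 h 54 min
Thu: 6:01 AM–10:56 AM = 4 h 55 min; less 30 min break → 4 h 25 min
Fri: 10:02 AM–2:46 PM = 4 h 44 min; less 30 min break → 4 h 14 min
Sat: 7:45 AM–5:38 PM = 9 h 53 min; less 30 min break → 9 h 23 min
Sun: 8:41 AM–1:32 PM = 4 h 51 min; less 30 min break → 4 h 21 min
Total: 5 h 54 min + 4 h 25 min + 4 h 14 min + 9 h 23 min + 4 h 21 min = 28 h 17 min.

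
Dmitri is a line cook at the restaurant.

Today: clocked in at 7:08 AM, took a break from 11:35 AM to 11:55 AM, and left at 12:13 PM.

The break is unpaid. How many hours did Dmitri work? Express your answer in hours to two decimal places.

Today: 7:08 AM–12:13 PM = 5 h 5 min; less 20 min break → 4 h 45 min

4.75 hours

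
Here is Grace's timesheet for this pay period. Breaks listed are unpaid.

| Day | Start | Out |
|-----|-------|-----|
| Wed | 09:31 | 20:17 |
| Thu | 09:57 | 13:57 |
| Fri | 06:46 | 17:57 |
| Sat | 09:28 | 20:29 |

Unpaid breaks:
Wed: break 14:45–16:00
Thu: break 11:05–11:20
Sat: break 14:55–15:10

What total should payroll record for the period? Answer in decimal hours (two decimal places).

35.22 hours

Wed: 09:31–20:17 = 10 h 46 min; less 75 min break → 9 h 31 min
Thu: 09:57–13:57 = 4 h 0 min; less 15 min break → 3 h 45 min
Fri: 06:46–17:57 = 11 h 11 min
Sat: 09:28–20:29 = 11 h 1 min; less 15 min break → 10 h 46 min
Total: 9 h 31 min + 3 h 45 min + 11 h 11 min + 10 h 46 min = 35 h 13 min.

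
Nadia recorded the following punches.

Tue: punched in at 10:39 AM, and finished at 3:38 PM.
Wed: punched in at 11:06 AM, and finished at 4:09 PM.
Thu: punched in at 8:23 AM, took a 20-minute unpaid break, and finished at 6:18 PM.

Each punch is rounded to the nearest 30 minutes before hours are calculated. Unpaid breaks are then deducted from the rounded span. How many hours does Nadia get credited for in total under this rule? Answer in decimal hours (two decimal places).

19.67 hours

Tue: in 10:39 AM→10:30 AM, out 3:38 PM→3:30 PM; 5 h 0 min
Wed: in 11:06 AM→11:00 AM, out 4:09 PM→4:00 PM; 5 h 0 min
Thu: in 8:23 AM→8:30 AM, out 6:18 PM→6:30 PM; 10 h 0 min − 20 min = 9 h 40 min
Total credited: 19 h 40 min.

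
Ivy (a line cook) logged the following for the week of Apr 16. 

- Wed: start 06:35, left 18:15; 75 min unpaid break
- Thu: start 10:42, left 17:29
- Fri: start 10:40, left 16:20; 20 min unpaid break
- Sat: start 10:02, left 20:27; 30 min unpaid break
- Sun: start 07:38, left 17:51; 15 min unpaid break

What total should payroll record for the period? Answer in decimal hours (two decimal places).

Wed: 06:35–18:15 = 11 h 40 min; less 75 min break → 10 h 25 min
Thu: 10:42–17:29 = 6 h 47 min
Fri: 10:40–16:20 = 5 h 40 min; less 20 min break → 5 h 20 min
Sat: 10:02–20:27 = 10 h 25 min; less 30 min break → 9 h 55 min
Sun: 07:38–17:51 = 10 h 13 min; less 15 min break → 9 h 58 min
Total: 10 h 25 min + 6 h 47 min + 5 h 20 min + 9 h 55 min + 9 h 58 min = 42 h 25 min.

42.42 hours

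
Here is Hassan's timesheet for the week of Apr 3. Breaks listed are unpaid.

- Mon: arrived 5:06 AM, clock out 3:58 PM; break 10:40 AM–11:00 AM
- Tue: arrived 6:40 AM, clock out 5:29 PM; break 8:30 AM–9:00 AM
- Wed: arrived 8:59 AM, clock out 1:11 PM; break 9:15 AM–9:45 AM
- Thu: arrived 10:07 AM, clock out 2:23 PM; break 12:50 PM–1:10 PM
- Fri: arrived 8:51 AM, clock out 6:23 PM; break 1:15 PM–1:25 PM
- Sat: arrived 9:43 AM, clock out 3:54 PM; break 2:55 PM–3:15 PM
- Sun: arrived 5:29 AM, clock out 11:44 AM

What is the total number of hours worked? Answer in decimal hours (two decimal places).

49.95 hours

Mon: 5:06 AM–3:58 PM = 10 h 52 min; less 20 min break → 10 h 32 min
Tue: 6:40 AM–5:29 PM = 10 h 49 min; less 30 min break → 10 h 19 min
Wed: 8:59 AM–1:11 PM = 4 h 12 min; less 30 min break → 3 h 42 min
Thu: 10:07 AM–2:23 PM = 4 h 16 min; less 20 min break → 3 h 56 min
Fri: 8:51 AM–6:23 PM = 9 h 32 min; less 10 min break → 9 h 22 min
Sat: 9:43 AM–3:54 PM = 6 h 11 min; less 20 min break → 5 h 51 min
Sun: 5:29 AM–11:44 AM = 6 h 15 min
Total: 10 h 32 min + 10 h 19 min + 3 h 42 min + 3 h 56 min + 9 h 22 min + 5 h 51 min + 6 h 15 min = 49 h 57 min.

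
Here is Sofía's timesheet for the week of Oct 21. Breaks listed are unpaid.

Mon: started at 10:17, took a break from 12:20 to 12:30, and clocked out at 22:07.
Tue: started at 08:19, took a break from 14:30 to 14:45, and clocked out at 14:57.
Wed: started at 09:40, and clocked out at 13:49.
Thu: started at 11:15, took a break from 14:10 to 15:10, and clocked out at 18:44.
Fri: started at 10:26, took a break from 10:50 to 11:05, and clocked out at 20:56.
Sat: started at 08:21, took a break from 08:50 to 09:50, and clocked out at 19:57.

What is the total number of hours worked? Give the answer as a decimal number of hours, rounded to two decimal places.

49.53 hours

Mon: 10:17–22:07 = 11 h 50 min; less 10 min break → 11 h 40 min
Tue: 08:19–14:57 = 6 h 38 min; less 15 min break → 6 h 23 min
Wed: 09:40–13:49 = 4 h 9 min
Thu: 11:15–18:44 = 7 h 29 min; less 60 min break → 6 h 29 min
Fri: 10:26–20:56 = 10 h 30 min; less 15 min break → 10 h 15 min
Sat: 08:21–19:57 = 11 h 36 min; less 60 min break → 10 h 36 min
Total: 11 h 40 min + 6 h 23 min + 4 h 9 min + 6 h 29 min + 10 h 15 min + 10 h 36 min = 49 h 32 min.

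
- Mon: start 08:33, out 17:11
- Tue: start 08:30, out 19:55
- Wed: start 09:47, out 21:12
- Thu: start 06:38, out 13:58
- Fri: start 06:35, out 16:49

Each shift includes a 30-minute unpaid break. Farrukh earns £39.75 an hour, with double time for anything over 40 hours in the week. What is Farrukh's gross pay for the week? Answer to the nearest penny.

Mon: 08:33–17:11 = 8 h 38 min; less 30 min break → 8 h 8 min
Tue: 08:30–19:55 = 11 h 25 min; less 30 min break → 10 h 55 min
Wed: 09:47–21:12 = 11 h 25 min; less 30 min break → 10 h 55 min
Thu: 06:38–13:58 = 7 h 20 min; less 30 min break → 6 h 50 min
Fri: 06:35–16:49 = 10 h 14 min; less 30 min break → 9 h 44 min
Total worked: 46 h 32 min = 2792 min.
Regular 40 h 0 min = 2400 min at £39.75/h; overtime 6 h 32 min = 392 min at £79.50/h.
Pay = (2400 × £39.75 + 392 × £79.50) ÷ 60 = £2109.40.

£2109.40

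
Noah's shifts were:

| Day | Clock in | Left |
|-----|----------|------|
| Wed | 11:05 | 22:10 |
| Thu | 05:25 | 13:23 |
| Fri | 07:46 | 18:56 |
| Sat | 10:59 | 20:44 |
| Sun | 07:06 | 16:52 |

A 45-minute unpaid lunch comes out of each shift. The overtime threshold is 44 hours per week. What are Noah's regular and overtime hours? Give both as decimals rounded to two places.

Wed: 11:05–22:10 = 11 h 5 min; less 45 min break → 10 h 20 min
Thu: 05:25–13:23 = 7 h 58 min; less 45 min break → 7 h 13 min
Fri: 07:46–18:56 = 11 h 10 min; less 45 min break → 10 h 25 min
Sat: 10:59–20:44 = 9 h 45 min; less 45 min break → 9 h 0 min
Sun: 07:06–16:52 = 9 h 46 min; less 45 min break → 9 h 1 min
Total worked: 45 h 59 min = 45.98 h.
Threshold 44 h → overtime 1 h 59 min, regular 44 h 0 min.

Regular 44.00 hours, overtime 1.98 hours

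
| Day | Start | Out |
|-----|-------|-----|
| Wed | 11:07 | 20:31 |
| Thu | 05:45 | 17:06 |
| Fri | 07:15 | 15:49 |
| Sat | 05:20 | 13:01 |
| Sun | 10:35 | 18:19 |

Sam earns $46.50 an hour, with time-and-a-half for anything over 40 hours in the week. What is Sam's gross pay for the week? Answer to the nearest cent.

Wed: 11:07–20:31 = 9 h 24 min
Thu: 05:45–17:06 = 11 h 21 min
Fri: 07:15–15:49 = 8 h 34 min
Sat: 05:20–13:01 = 7 h 41 min
Sun: 10:35–18:19 = 7 h 44 min
Total worked: 44 h 44 min = 2684 min.
Regular 40 h 0 min = 2400 min at $46.50/h; overtime 4 h 44 min = 284 min at $69.75/h.
Pay = (2400 × $46.50 + 284 × $69.75) ÷ 60 = $2190.15.

$2190.15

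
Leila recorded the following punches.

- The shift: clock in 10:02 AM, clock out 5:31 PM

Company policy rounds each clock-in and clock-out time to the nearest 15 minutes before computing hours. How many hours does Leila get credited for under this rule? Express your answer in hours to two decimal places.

The shift: in 10:02 AM→10:00 AM, out 5:31 PM→5:30 PM; 7 h 30 min

7.50 hours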